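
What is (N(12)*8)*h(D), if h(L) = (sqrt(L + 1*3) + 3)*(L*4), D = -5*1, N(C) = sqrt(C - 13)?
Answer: -480*I + 160*sqrt(2) ≈ 226.27 - 480.0*I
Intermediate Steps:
N(C) = sqrt(-13 + C)
D = -5
h(L) = 4*L*(3 + sqrt(3 + L)) (h(L) = (sqrt(L + 3) + 3)*(4*L) = (sqrt(3 + L) + 3)*(4*L) = (3 + sqrt(3 + L))*(4*L) = 4*L*(3 + sqrt(3 + L)))
(N(12)*8)*h(D) = (sqrt(-13 + 12)*8)*(4*(-5)*(3 + sqrt(3 - 5))) = (sqrt(-1)*8)*(4*(-5)*(3 + sqrt(-2))) = (I*8)*(4*(-5)*(3 + I*sqrt(2))) = (8*I)*(-60 - 20*I*sqrt(2)) = 8*I*(-60 - 20*I*sqrt(2))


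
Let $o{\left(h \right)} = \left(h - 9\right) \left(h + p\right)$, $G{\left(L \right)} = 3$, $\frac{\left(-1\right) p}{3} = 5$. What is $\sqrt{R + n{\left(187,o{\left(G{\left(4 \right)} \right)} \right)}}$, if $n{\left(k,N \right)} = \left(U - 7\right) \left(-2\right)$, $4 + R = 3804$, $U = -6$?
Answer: $\sqrt{3826} \approx 61.855$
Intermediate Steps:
$p = -15$ ($p = \left(-3\right) 5 = -15$)
$R = 3800$ ($R = -4 + 3804 = 3800$)
$o{\left(h \right)} = \left(-15 + h\right) \left(-9 + h\right)$ ($o{\left(h \right)} = \left(h - 9\right) \left(h - 15\right) = \left(-9 + h\right) \left(-15 + h\right) = \left(-15 + h\right) \left(-9 + h\right)$)
$n{\left(k,N \right)} = 26$ ($n{\left(k,N \right)} = \left(-6 - 7\right) \left(-2\right) = \left(-13\right) \left(-2\right) = 26$)
$\sqrt{R + n{\left(187,o{\left(G{\left(4 \right)} \right)} \right)}} = \sqrt{3800 + 26} = \sqrt{3826}$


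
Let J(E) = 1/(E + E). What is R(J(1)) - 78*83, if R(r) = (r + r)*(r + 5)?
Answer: -12937/2 ≈ -6468.5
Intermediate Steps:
J(E) = 1/(2*E)
R(r) = 2*r*(5 + r) (R(r) = (2*r)*(5 + r) = 2*r*(5 + r))
R(J(1)) - 78*83 = 2*((1/2)/1)*(5 + (1/2)/1) - 78*83 = 2*((1/2)*1)*(5 + (1/2)*1) - 6474 = 2*(1/2)*(5 + 1/2) - 6474 = 2*(1/2)*(11/2) - 6474 = 11/2 - 6474 = -12937/2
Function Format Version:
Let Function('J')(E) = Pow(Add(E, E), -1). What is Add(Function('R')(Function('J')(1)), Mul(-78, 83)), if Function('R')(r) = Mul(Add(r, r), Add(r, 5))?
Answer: Rational(-12937, 2) ≈ -6468.5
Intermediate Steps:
Function('J')(E) = Mul(Rational(1, 2), Pow(E, -1)) (Function('J')(E) = Pow(Mul(2, E), -1) = Mul(Rational(1, 2), Pow(E, -1)))
Function('R')(r) = Mul(2, r, Add(5, r)) (Function('R')(r) = Mul(Mul(2, r), Add(5, r)) = Mul(2, r, Add(5, r)))
Add(Function('R')(Function('J')(1)), Mul(-78, 83)) = Add(Mul(2, Mul(Rational(1, 2), Pow(1, -1)), Add(5, Mul(Rational(1, 2), Pow(1, -1)))), Mul(-78, 83)) = Add(Mul(2, Mul(Rational(1, 2), 1), Add(5, Mul(Rational(1, 2), 1))), -6474) = Add(Mul(2, Rational(1, 2), Add(5, Rational(1, 2))), -6474) = Add(Mul(2, Rational(1, 2), Rational(11, 2)), -6474) = Add(Rational(11, 2), -6474) = Rational(-12937, 2)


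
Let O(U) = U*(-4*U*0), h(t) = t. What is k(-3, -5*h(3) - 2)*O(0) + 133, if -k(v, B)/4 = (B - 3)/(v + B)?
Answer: 133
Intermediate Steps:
k(v, B) = -4*(-3 + B)/(B + v) (k(v, B) = -4*(B - 3)/(v + B) = -4*(-3 + B)/(B + v))
O(U) = 0 (O(U) = U*0 = 0)
k(-3, -5*h(3) - 2)*O(0) + 133 = (4*(3 - (-5*3 - 2))/((-5*3 - 2) - 3))*0 + 133 = (4*(3 - (-15 - 2))/((-15 - 2) - 3))*0 + 133 = (4*(3 - 1*(-17))/(-17 - 3))*0 + 133 = (4*(3 + 17)/(-20))*0 + 133 = (4*(-1/20)*20)*0 + 133 = -4*0 + 133 = 0 + 133 = 133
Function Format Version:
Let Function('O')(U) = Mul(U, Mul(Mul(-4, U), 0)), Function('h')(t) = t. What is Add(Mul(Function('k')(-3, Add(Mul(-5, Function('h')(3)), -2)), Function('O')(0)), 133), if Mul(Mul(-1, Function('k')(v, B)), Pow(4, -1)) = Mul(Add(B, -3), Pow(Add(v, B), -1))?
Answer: 133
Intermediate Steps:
Function('k')(v, B) = Mul(-4, Pow(Add(B, v), -1), Add(-3, B)) (Function('k')(v, B) = Mul(-4, Mul(Add(B, -3), Pow(Add(v, B), -1))) = Mul(-4, Mul(Add(-3, B), Pow(Add(B, v), -1))) = Mul(-4, Mul(Pow(Add(B, v), -1), Add(-3, B))) = Mul(-4, Pow(Add(B, v), -1), Add(-3, B)))
Function('O')(U) = 0 (Function('O')(U) = Mul(U, 0) = 0)
Add(Mul(Function('k')(-3, Add(Mul(-5, Function('h')(3)), -2)), Function('O')(0)), 133) = Add(Mul(Mul(4, Pow(Add(Add(Mul(-5, 3), -2), -3), -1), Add(3, Mul(-1, Add(Mul(-5, 3), -2)))), 0), 133) = Add(Mul(Mul(4, Pow(Add(Add(-15, -2), -3), -1), Add(3, Mul(-1, Add(-15, -2)))), 0), 133) = Add(Mul(Mul(4, Pow(Add(-17, -3), -1), Add(3, Mul(-1, -17))), 0), 133) = Add(Mul(Mul(4, Pow(-20, -1), Add(3, 17)), 0), 133) = Add(Mul(Mul(4, Rational(-1, 20), 20), 0), 133) = Add(Mul(-4, 0), 133) = Add(0, 133) = 133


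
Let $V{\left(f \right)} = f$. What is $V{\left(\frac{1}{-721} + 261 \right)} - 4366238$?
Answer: $- \frac{3147869418}{721} \approx -4.366 \cdot 10^{6}$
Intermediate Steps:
$V{\left(\frac{1}{-721} + 261 \right)} - 4366238 = \left(\frac{1}{-721} + 261\right) - 4366238 = \left(- \frac{1}{721} + 261\right) - 4366238 = \frac{188180}{721} - 4366238 = - \frac{3147869418}{721}$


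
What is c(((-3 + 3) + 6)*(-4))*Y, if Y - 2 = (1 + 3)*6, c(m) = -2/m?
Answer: 13/6 ≈ 2.1667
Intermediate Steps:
Y = 26 (Y = 2 + (1 + 3)*6 = 2 + 4*6 = 2 + 24 = 26)
c(((-3 + 3) + 6)*(-4))*Y = -2*(-1/(4*((-3 + 3) + 6)))*26 = -2*(-1/(4*(0 + 6)))*26 = -2/(6*(-4))*26 = -2/(-24)*26 = -2*(-1/24)*26 = (1/12)*26 = 13/6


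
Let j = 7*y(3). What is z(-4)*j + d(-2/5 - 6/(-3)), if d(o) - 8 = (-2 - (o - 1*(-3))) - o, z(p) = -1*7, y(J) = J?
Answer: -736/5 ≈ -147.20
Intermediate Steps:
z(p) = -7
d(o) = 3 - 2*o (d(o) = 8 + ((-2 - (o - 1*(-3))) - o) = 8 + ((-2 - (o + 3)) - o) = 8 + ((-2 - (3 + o)) - o) = 8 + ((-2 + (-3 - o)) - o) = 8 + ((-5 - o) - o) = 8 + (-5 - 2*o) = 3 - 2*o)
j = 21 (j = 7*3 = 21)
z(-4)*j + d(-2/5 - 6/(-3)) = -7*21 + (3 - 2*(-2/5 - 6/(-3))) = -147 + (3 - 2*(-2*⅕ - 6*(-⅓))) = -147 + (3 - 2*(-⅖ + 2)) = -147 + (3 - 2*8/5) = -147 + (3 - 16/5) = -147 - ⅕ = -736/5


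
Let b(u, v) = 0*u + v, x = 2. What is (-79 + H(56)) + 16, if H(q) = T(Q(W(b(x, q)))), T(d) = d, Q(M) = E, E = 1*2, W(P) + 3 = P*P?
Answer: -61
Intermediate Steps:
b(u, v) = v (b(u, v) = 0 + v = v)
W(P) = -3 + P² (W(P) = -3 + P*P = -3 + P²)
E = 2
Q(M) = 2
H(q) = 2
(-79 + H(56)) + 16 = (-79 + 2) + 16 = -77 + 16 = -61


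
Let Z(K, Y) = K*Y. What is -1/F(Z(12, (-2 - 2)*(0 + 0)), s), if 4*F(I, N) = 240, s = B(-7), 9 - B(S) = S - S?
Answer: -1/60 ≈ -0.016667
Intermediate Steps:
B(S) = 9 (B(S) = 9 - (S - S) = 9 - 1*0 = 9 + 0 = 9)
s = 9
F(I, N) = 60 (F(I, N) = (1/4)*240 = 60)
-1/F(Z(12, (-2 - 2)*(0 + 0)), s) = -1/60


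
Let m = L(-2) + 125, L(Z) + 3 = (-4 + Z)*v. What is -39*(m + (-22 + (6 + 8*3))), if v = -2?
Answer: -5538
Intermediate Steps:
L(Z) = 5 - 2*Z (L(Z) = -3 + (-4 + Z)*(-2) = -3 + (8 - 2*Z) = 5 - 2*Z)
m = 134 (m = (5 - 2*(-2)) + 125 = (5 + 4) + 125 = 9 + 125 = 134)
-39*(m + (-22 + (6 + 8*3))) = -39*(134 + (-22 + (6 + 8*3))) = -39*(134 + (-22 + (6 + 24))) = -39*(134 + (-22 + 30)) = -39*(134 + 8) = -39*142 = -5538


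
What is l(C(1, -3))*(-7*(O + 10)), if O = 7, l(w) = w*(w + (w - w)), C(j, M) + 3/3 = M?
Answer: -1904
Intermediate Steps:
C(j, M) = -1 + M
l(w) = w² (l(w) = w*(w + 0) = w*w = w²)
l(C(1, -3))*(-7*(O + 10)) = (-1 - 3)²*(-7*(7 + 10)) = (-4)²*(-7*17) = 16*(-119) = -1904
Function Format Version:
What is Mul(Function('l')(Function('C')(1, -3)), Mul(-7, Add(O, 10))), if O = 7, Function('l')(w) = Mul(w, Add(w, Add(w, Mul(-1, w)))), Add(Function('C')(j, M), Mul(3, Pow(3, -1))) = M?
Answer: -1904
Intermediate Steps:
Function('C')(j, M) = Add(-1, M)
Function('l')(w) = Pow(w, 2) (Function('l')(w) = Mul(w, Add(w, 0)) = Mul(w, w) = Pow(w, 2))
Mul(Function('l')(Function('C')(1, -3)), Mul(-7, Add(O, 10))) = Mul(Pow(Add(-1, -3), 2), Mul(-7, Add(7, 10))) = Mul(Pow(-4, 2), Mul(-7, 17)) = Mul(16, -119) = -1904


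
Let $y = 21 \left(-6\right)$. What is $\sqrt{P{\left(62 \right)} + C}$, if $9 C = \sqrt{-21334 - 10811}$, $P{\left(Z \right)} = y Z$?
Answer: $\frac{\sqrt{-70308 + i \sqrt{32145}}}{3} \approx 0.11269 + 88.386 i$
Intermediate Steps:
$y = -126$
$P{\left(Z \right)} = - 126 Z$
$C = \frac{i \sqrt{32145}}{9}$ ($C = \frac{\sqrt{-21334 - 10811}}{9} = \frac{\sqrt{-32145}}{9} = \frac{i \sqrt{32145}}{9} \approx 19.921 i$)
$\sqrt{P{\left(62 \right)} + C} = \sqrt{\left(-126\right) 62 + \frac{i \sqrt{32145}}{9}} = \sqrt{-7812 + \frac{i \sqrt{32145}}{9}}$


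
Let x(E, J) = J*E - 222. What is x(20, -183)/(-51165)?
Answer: 1294/17055 ≈ 0.075872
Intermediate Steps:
x(E, J) = -222 + E*J (x(E, J) = E*J - 222 = -222 + E*J)
x(20, -183)/(-51165) = (-222 + 20*(-183))/(-51165) = (-222 - 3660)*(-1/51165) = -3882*(-1/51165) = 1294/17055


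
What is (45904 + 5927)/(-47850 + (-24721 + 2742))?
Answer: -51831/69829 ≈ -0.74226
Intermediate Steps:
(45904 + 5927)/(-47850 + (-24721 + 2742)) = 51831/(-47850 - 21979) = 51831/(-69829) = 51831*(-1/69829) = -51831/69829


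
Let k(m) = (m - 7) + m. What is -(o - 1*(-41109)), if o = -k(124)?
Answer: -40868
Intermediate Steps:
k(m) = -7 + 2*m (k(m) = (-7 + m) + m = -7 + 2*m)
o = -241 (o = -(-7 + 2*124) = -(-7 + 248) = -1*241 = -241)
-(o - 1*(-41109)) = -(-241 - 1*(-41109)) = -(-241 + 41109) = -1*40868 = -40868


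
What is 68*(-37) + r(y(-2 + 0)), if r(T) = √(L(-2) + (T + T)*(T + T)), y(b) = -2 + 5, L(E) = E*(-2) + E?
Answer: -2516 + √38 ≈ -2509.8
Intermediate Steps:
L(E) = -E (L(E) = -2*E + E = -E)
y(b) = 3
r(T) = √(2 + 4*T²) (r(T) = √(-1*(-2) + (T + T)*(T + T)) = √(2 + (2*T)*(2*T)) = √(2 + 4*T²))
68*(-37) + r(y(-2 + 0)) = 68*(-37) + √(2 + 4*3²) = -2516 + √(2 + 4*9) = -2516 + √(2 + 36) = -2516 + √38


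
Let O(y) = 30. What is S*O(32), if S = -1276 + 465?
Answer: -24330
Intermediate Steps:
S = -811
S*O(32) = -811*30 = -24330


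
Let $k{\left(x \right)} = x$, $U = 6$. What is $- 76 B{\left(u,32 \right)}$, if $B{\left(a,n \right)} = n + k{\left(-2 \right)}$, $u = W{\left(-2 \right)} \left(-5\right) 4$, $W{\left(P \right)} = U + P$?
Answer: $-2280$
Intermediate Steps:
$W{\left(P \right)} = 6 + P$
$u = -80$ ($u = \left(6 - 2\right) \left(-5\right) 4 = 4 \left(-5\right) 4 = \left(-20\right) 4 = -80$)
$B{\left(a,n \right)} = -2 + n$ ($B{\left(a,n \right)} = n - 2 = -2 + n$)
$- 76 B{\left(u,32 \right)} = - 76 \left(-2 + 32\right) = \left(-76\right) 30 = -2280$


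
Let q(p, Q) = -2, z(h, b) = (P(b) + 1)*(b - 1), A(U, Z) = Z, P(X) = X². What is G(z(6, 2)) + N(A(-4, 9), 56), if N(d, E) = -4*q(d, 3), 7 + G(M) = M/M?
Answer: 2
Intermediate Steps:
z(h, b) = (1 + b²)*(-1 + b) (z(h, b) = (b² + 1)*(b - 1) = (1 + b²)*(-1 + b))
G(M) = -6 (G(M) = -7 + M/M = -7 + 1 = -6)
N(d, E) = 8 (N(d, E) = -4*(-2) = 8)
G(z(6, 2)) + N(A(-4, 9), 56) = -6 + 8 = 2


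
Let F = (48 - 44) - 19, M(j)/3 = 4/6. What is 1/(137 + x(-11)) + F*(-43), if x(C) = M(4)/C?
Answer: 970736/1505 ≈ 645.01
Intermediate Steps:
M(j) = 2 (M(j) = 3*(4/6) = 3*(4*(⅙)) = 3*(⅔) = 2)
F = -15 (F = 4 - 19 = -15)
x(C) = 2/C
1/(137 + x(-11)) + F*(-43) = 1/(137 + 2/(-11)) - 15*(-43) = 1/(137 + 2*(-1/11)) + 645 = 1/(137 - 2/11) + 645 = 1/(1505/11) + 645 = 11/1505 + 645 = 970736/1505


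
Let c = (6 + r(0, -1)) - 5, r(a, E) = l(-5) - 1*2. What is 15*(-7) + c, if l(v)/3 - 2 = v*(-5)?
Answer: -25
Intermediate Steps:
l(v) = 6 - 15*v (l(v) = 6 + 3*(v*(-5)) = 6 + 3*(-5*v) = 6 - 15*v)
r(a, E) = 79 (r(a, E) = (6 - 15*(-5)) - 1*2 = (6 + 75) - 2 = 81 - 2 = 79)
c = 80 (c = (6 + 79) - 5 = 85 - 5 = 80)
15*(-7) + c = 15*(-7) + 80 = -105 + 80 = -25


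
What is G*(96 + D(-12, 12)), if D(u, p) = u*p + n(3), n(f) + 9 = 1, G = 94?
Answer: -5264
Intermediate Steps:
n(f) = -8 (n(f) = -9 + 1 = -8)
D(u, p) = -8 + p*u (D(u, p) = u*p - 8 = p*u - 8 = -8 + p*u)
G*(96 + D(-12, 12)) = 94*(96 + (-8 + 12*(-12))) = 94*(96 + (-8 - 144)) = 94*(96 - 152) = 94*(-56) = -5264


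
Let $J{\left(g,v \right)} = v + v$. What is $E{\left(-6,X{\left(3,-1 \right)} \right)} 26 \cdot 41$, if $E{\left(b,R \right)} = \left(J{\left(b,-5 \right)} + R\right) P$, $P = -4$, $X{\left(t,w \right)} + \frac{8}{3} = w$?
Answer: $\frac{174824}{3} \approx 58275.0$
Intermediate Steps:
$J{\left(g,v \right)} = 2 v$
$X{\left(t,w \right)} = - \frac{8}{3} + w$
$E{\left(b,R \right)} = 40 - 4 R$ ($E{\left(b,R \right)} = \left(2 \left(-5\right) + R\right) \left(-4\right) = \left(-10 + R\right) \left(-4\right) = 40 - 4 R$)
$E{\left(-6,X{\left(3,-1 \right)} \right)} 26 \cdot 41 = \left(40 - 4 \left(- \frac{8}{3} - 1\right)\right) 26 \cdot 41 = \left(40 - - \frac{44}{3}\right) 26 \cdot 41 = \left(40 + \frac{44}{3}\right) 26 \cdot 41 = \frac{164}{3} \cdot 26 \cdot 41 = \frac{4264}{3} \cdot 41 = \frac{174824}{3}$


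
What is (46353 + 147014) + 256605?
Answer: 449972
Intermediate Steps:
(46353 + 147014) + 256605 = 193367 + 256605 = 449972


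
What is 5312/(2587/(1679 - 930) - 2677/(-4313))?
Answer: 51686992/39647 ≈ 1303.7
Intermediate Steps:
5312/(2587/(1679 - 930) - 2677/(-4313)) = 5312/(2587/749 - 2677*(-1/4313)) = 5312/(2587*(1/749) + 2677/4313) = 5312/(2587/749 + 2677/4313) = 5312/(13162804/3230437) = 5312*(3230437/13162804) = 51686992/39647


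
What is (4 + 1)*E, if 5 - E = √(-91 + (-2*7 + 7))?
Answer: 25 - 35*I*√2 ≈ 25.0 - 49.497*I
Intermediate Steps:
E = 5 - 7*I*√2 (E = 5 - √(-91 + (-2*7 + 7)) = 5 - √(-91 + (-14 + 7)) = 5 - √(-91 - 7) = 5 - √(-98) = 5 - 7*I*√2 ≈ 5.0 - 9.8995*I)
(4 + 1)*E = (4 + 1)*(5 - 7*I*√2) = 5*(5 - 7*I*√2) = 25 - 35*I*√2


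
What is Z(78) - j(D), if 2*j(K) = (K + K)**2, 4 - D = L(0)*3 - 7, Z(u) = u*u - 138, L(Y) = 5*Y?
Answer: 5704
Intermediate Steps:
Z(u) = -138 + u**2 (Z(u) = u**2 - 138 = -138 + u**2)
D = 11 (D = 4 - ((5*0)*3 - 7) = 4 - (0*3 - 7) = 4 - (0 - 7) = 4 - 1*(-7) = 4 + 7 = 11)
j(K) = 2*K**2 (j(K) = (K + K)**2/2 = (2*K)**2/2 = (4*K**2)/2 = 2*K**2)
Z(78) - j(D) = (-138 + 78**2) - 2*11**2 = (-138 + 6084) - 2*121 = 5946 - 1*242 = 5946 - 242 = 5704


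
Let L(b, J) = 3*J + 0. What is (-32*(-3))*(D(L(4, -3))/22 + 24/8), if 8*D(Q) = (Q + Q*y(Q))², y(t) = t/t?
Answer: 5112/11 ≈ 464.73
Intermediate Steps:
y(t) = 1
L(b, J) = 3*J
D(Q) = Q²/2 (D(Q) = (Q + Q*1)²/8 = (Q + Q)²/8 = (2*Q)²/8 = (4*Q²)/8 = Q²/2)
(-32*(-3))*(D(L(4, -3))/22 + 24/8) = (-32*(-3))*(((3*(-3))²/2)/22 + 24/8) = 96*(((½)*(-9)²)*(1/22) + 24*(⅛)) = 96*(((½)*81)*(1/22) + 3) = 96*((81/2)*(1/22) + 3) = 96*(81/44 + 3) = 96*(213/44) = 5112/11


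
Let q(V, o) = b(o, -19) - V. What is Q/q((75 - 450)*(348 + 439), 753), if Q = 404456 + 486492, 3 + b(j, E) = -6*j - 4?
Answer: 222737/72650 ≈ 3.0659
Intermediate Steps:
b(j, E) = -7 - 6*j (b(j, E) = -3 + (-6*j - 4) = -3 + (-4 - 6*j) = -7 - 6*j)
q(V, o) = -7 - V - 6*o (q(V, o) = (-7 - 6*o) - V = -7 - V - 6*o)
Q = 890948
Q/q((75 - 450)*(348 + 439), 753) = 890948/(-7 - (75 - 450)*(348 + 439) - 6*753) = 890948/(-7 - (-375)*787 - 4518) = 890948/(-7 - 1*(-295125) - 4518) = 890948/(-7 + 295125 - 4518) = 890948/290600 = 890948*(1/290600) = 222737/72650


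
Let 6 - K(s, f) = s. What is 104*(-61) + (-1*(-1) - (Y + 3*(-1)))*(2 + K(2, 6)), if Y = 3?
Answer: -6338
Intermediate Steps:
K(s, f) = 6 - s
104*(-61) + (-1*(-1) - (Y + 3*(-1)))*(2 + K(2, 6)) = 104*(-61) + (-1*(-1) - (3 + 3*(-1)))*(2 + (6 - 1*2)) = -6344 + (1 - (3 - 3))*(2 + (6 - 2)) = -6344 + (1 - 1*0)*(2 + 4) = -6344 + (1 + 0)*6 = -6344 + 1*6 = -6344 + 6 = -6338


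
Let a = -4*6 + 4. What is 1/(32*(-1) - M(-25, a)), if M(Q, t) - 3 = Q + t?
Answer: 1/10 ≈ 0.10000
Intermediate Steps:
a = -20 (a = -24 + 4 = -20)
M(Q, t) = 3 + Q + t (M(Q, t) = 3 + (Q + t) = 3 + Q + t)
1/(32*(-1) - M(-25, a)) = 1/(32*(-1) - (3 - 25 - 20)) = 1/(-32 - 1*(-42)) = 1/(-32 + 42) = 1/10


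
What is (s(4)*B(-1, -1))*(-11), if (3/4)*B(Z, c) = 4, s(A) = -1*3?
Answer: 176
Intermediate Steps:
s(A) = -3
B(Z, c) = 16/3 (B(Z, c) = (4/3)*4 = 16/3)
(s(4)*B(-1, -1))*(-11) = -3*16/3*(-11) = -16*(-11) = 176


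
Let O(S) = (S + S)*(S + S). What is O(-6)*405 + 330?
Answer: 58650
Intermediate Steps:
O(S) = 4*S**2 (O(S) = (2*S)*(2*S) = 4*S**2)
O(-6)*405 + 330 = (4*(-6)**2)*405 + 330 = (4*36)*405 + 330 = 144*405 + 330 = 58320 + 330 = 58650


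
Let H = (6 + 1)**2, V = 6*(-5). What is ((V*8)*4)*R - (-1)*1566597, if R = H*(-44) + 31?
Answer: 3606597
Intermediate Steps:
V = -30
H = 49 (H = 7**2 = 49)
R = -2125 (R = 49*(-44) + 31 = -2156 + 31 = -2125)
((V*8)*4)*R - (-1)*1566597 = (-30*8*4)*(-2125) - (-1)*1566597 = -240*4*(-2125) - 1*(-1566597) = -960*(-2125) + 1566597 = 2040000 + 1566597 = 3606597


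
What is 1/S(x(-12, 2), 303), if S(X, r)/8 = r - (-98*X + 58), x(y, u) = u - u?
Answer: 1/1960 ≈ 0.00051020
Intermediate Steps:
x(y, u) = 0
S(X, r) = -464 + 8*r + 784*X (S(X, r) = 8*(r - (-98*X + 58)) = 8*(r - (58 - 98*X)) = 8*(r + (-58 + 98*X)) = 8*(-58 + r + 98*X) = -464 + 8*r + 784*X)
1/S(x(-12, 2), 303) = 1/(-464 + 8*303 + 784*0) = 1/(-464 + 2424 + 0) = 1/1960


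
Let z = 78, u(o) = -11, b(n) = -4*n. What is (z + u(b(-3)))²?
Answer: 4489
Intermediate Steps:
(z + u(b(-3)))² = (78 - 11)² = 67² = 4489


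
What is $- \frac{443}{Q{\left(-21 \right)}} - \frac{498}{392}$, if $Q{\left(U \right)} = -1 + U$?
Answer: $\frac{40675}{2156} \approx 18.866$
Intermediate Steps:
$- \frac{443}{Q{\left(-21 \right)}} - \frac{498}{392} = - \frac{443}{-1 - 21} - \frac{498}{392} = - \frac{443}{-22} - \frac{249}{196} = \left(-443\right) \left(- \frac{1}{22}\right) - \frac{249}{196} = \frac{443}{22} - \frac{249}{196} = \frac{40675}{2156}$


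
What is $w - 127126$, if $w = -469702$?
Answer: $-596828$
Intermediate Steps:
$w - 127126 = -469702 - 127126 = -596828$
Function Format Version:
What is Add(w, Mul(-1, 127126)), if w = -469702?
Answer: -596828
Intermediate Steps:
Add(w, Mul(-1, 127126)) = Add(-469702, Mul(-1, 127126)) = Add(-469702, -127126) = -596828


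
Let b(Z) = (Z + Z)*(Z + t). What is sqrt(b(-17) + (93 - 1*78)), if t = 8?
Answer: sqrt(321) ≈ 17.916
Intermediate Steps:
b(Z) = 2*Z*(8 + Z) (b(Z) = (Z + Z)*(Z + 8) = (2*Z)*(8 + Z) = 2*Z*(8 + Z))
sqrt(b(-17) + (93 - 1*78)) = sqrt(2*(-17)*(8 - 17) + (93 - 1*78)) = sqrt(2*(-17)*(-9) + (93 - 78)) = sqrt(306 + 15) = sqrt(321)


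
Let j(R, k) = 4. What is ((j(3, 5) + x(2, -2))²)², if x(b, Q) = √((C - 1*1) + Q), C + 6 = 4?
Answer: (4 + I*√5)⁴ ≈ -199.0 + 393.55*I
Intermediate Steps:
C = -2 (C = -6 + 4 = -2)
x(b, Q) = √(-3 + Q) (x(b, Q) = √((-2 - 1*1) + Q) = √((-2 - 1) + Q) = √(-3 + Q))
((j(3, 5) + x(2, -2))²)² = ((4 + √(-3 - 2))²)² = ((4 + √(-5))²)² = ((4 + I*√5)²)² = (4 + I*√5)⁴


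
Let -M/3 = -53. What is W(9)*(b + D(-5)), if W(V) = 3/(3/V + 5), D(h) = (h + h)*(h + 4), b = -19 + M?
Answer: 675/8 ≈ 84.375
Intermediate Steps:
M = 159 (M = -3*(-53) = 159)
b = 140 (b = -19 + 159 = 140)
D(h) = 2*h*(4 + h) (D(h) = (2*h)*(4 + h) = 2*h*(4 + h))
W(V) = 3/(5 + 3/V)
W(9)*(b + D(-5)) = (3*9/(3 + 5*9))*(140 + 2*(-5)*(4 - 5)) = (3*9/(3 + 45))*(140 + 2*(-5)*(-1)) = (3*9/48)*(140 + 10) = (3*9*(1/48))*150 = (9/16)*150 = 675/8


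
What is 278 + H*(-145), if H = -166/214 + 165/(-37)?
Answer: 4105872/3959 ≈ 1037.1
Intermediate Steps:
H = -20726/3959 (H = -166*1/214 + 165*(-1/37) = -83/107 - 165/37 = -20726/3959 ≈ -5.2352)
278 + H*(-145) = 278 - 20726/3959*(-145) = 278 + 3005270/3959 = 4105872/3959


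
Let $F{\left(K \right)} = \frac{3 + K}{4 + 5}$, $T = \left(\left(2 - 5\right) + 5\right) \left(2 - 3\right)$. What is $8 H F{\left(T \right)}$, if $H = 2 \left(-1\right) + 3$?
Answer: $\frac{8}{9} \approx 0.88889$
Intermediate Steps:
$T = -2$ ($T = \left(\left(2 - 5\right) + 5\right) \left(-1\right) = \left(-3 + 5\right) \left(-1\right) = 2 \left(-1\right) = -2$)
$H = 1$ ($H = -2 + 3 = 1$)
$F{\left(K \right)} = \frac{1}{3} + \frac{K}{9}$ ($F{\left(K \right)} = \frac{3 + K}{9} = \left(3 + K\right) \frac{1}{9} = \frac{1}{3} + \frac{K}{9}$)
$8 H F{\left(T \right)} = 8 \cdot 1 \left(\frac{1}{3} + \frac{1}{9} \left(-2\right)\right) = 8 \left(\frac{1}{3} - \frac{2}{9}\right) = 8 \cdot \frac{1}{9} = \frac{8}{9}$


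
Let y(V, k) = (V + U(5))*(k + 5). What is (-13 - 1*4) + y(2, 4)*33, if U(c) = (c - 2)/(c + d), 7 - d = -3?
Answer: 3182/5 ≈ 636.40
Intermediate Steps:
d = 10 (d = 7 - 1*(-3) = 7 + 3 = 10)
U(c) = (-2 + c)/(10 + c) (U(c) = (c - 2)/(c + 10) = (-2 + c)/(10 + c))
y(V, k) = (5 + k)*(1/5 + V) (y(V, k) = (V + (-2 + 5)/(10 + 5))*(k + 5) = (V + 3/15)*(5 + k) = (V + (1/15)*3)*(5 + k) = (V + 1/5)*(5 + k) = (1/5 + V)*(5 + k) = (5 + k)*(1/5 + V))
(-13 - 1*4) + y(2, 4)*33 = (-13 - 1*4) + (1 + 5*2 + (1/5)*4 + 2*4)*33 = (-13 - 4) + (1 + 10 + 4/5 + 8)*33 = -17 + (99/5)*33 = -17 + 3267/5 = 3182/5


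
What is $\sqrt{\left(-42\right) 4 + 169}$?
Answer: $1$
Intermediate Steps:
$\sqrt{\left(-42\right) 4 + 169} = \sqrt{-168 + 169} = \sqrt{1} = 1$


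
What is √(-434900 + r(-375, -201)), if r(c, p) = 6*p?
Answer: I*√436106 ≈ 660.38*I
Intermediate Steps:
√(-434900 + r(-375, -201)) = √(-434900 + 6*(-201)) = √(-434900 - 1206) = √(-436106) = I*√436106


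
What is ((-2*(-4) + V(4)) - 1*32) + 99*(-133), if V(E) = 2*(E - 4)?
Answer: -13191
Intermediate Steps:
V(E) = -8 + 2*E (V(E) = 2*(-4 + E) = -8 + 2*E)
((-2*(-4) + V(4)) - 1*32) + 99*(-133) = ((-2*(-4) + (-8 + 2*4)) - 1*32) + 99*(-133) = ((8 + (-8 + 8)) - 32) - 13167 = ((8 + 0) - 32) - 13167 = (8 - 32) - 13167 = -24 - 13167 = -13191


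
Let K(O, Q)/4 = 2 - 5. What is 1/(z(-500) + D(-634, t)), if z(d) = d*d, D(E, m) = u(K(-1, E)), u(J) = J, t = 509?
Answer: 1/249988 ≈ 4.0002e-6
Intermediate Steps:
K(O, Q) = -12 (K(O, Q) = 4*(2 - 5) = 4*(-3) = -12)
D(E, m) = -12
z(d) = d**2
1/(z(-500) + D(-634, t)) = 1/((-500)**2 - 12) = 1/(250000 - 12) = 1/249988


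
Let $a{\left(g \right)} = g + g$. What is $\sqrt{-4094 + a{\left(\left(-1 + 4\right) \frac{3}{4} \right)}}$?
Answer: $\frac{i \sqrt{16358}}{2} \approx 63.949 i$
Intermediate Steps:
$a{\left(g \right)} = 2 g$
$\sqrt{-4094 + a{\left(\left(-1 + 4\right) \frac{3}{4} \right)}} = \sqrt{-4094 + 2 \left(-1 + 4\right) \frac{3}{4}} = \sqrt{-4094 + 2 \cdot 3 \cdot 3 \cdot \frac{1}{4}} = \sqrt{-4094 + 2 \cdot 3 \cdot \frac{3}{4}} = \sqrt{-4094 + 2 \cdot \frac{9}{4}} = \sqrt{-4094 + \frac{9}{2}} = \sqrt{- \frac{8179}{2}} = \frac{i \sqrt{16358}}{2}$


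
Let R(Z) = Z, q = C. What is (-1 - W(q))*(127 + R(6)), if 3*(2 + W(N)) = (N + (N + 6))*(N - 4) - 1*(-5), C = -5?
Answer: -5054/3 ≈ -1684.7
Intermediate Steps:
q = -5
W(N) = -1/3 + (-4 + N)*(6 + 2*N)/3 (W(N) = -2 + ((N + (N + 6))*(N - 4) - 1*(-5))/3 = -2 + ((N + (6 + N))*(-4 + N) + 5)/3 = -2 + ((6 + 2*N)*(-4 + N) + 5)/3 = -2 + ((-4 + N)*(6 + 2*N) + 5)/3 = -2 + (5 + (-4 + N)*(6 + 2*N))/3 = -2 + (5/3 + (-4 + N)*(6 + 2*N)/3) = -1/3 + (-4 + N)*(6 + 2*N)/3)
(-1 - W(q))*(127 + R(6)) = (-1 - (-25/3 - 2/3*(-5) + (2/3)*(-5)**2))*(127 + 6) = (-1 - (-25/3 + 10/3 + (2/3)*25))*133 = (-1 - (-25/3 + 10/3 + 50/3))*133 = (-1 - 1*35/3)*133 = (-1 - 35/3)*133 = -38/3*133 = -5054/3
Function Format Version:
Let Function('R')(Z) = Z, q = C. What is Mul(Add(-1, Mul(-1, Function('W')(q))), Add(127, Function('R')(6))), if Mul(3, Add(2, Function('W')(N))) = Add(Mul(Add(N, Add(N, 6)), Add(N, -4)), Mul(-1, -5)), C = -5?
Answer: Rational(-5054, 3) ≈ -1684.7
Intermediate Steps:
q = -5
Function('W')(N) = Add(Rational(-1, 3), Mul(Rational(1, 3), Add(-4, N), Add(6, Mul(2, N)))) (Function('W')(N) = Add(-2, Mul(Rational(1, 3), Add(Mul(Add(N, Add(N, 6)), Add(N, -4)), Mul(-1, -5)))) = Add(-2, Mul(Rational(1, 3), Add(Mul(Add(N, Add(6, N)), Add(-4, N)), 5))) = Add(-2, Mul(Rational(1, 3), Add(Mul(Add(6, Mul(2, N)), Add(-4, N)), 5))) = Add(-2, Mul(Rational(1, 3), Add(Mul(Add(-4, N), Add(6, Mul(2, N))), 5))) = Add(-2, Mul(Rational(1, 3), Add(5, Mul(Add(-4, N), Add(6, Mul(2, N)))))) = Add(-2, Add(Rational(5, 3), Mul(Rational(1, 3), Add(-4, N), Add(6, Mul(2, N))))) = Add(Rational(-1, 3), Mul(Rational(1, 3), Add(-4, N), Add(6, Mul(2, N)))))
Mul(Add(-1, Mul(-1, Function('W')(q))), Add(127, Function('R')(6))) = Mul(Add(-1, Mul(-1, Add(Rational(-25, 3), Mul(Rational(-2, 3), -5), Mul(Rational(2, 3), Pow(-5, 2))))), Add(127, 6)) = Mul(Add(-1, Mul(-1, Add(Rational(-25, 3), Rational(10, 3), Mul(Rational(2, 3), 25)))), 133) = Mul(Add(-1, Mul(-1, Add(Rational(-25, 3), Rational(10, 3), Rational(50, 3)))), 133) = Mul(Add(-1, Mul(-1, Rational(35, 3))), 133) = Mul(Add(-1, Rational(-35, 3)), 133) = Mul(Rational(-38, 3), 133) = Rational(-5054, 3)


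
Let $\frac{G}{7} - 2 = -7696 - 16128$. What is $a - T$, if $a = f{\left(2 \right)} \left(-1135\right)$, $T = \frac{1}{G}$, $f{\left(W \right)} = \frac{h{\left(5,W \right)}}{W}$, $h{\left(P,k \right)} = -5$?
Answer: $\frac{236582238}{83377} \approx 2837.5$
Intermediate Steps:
$G = -166754$ ($G = 14 + 7 \left(-7696 - 16128\right) = 14 + 7 \left(-23824\right) = 14 - 166768 = -166754$)
$f{\left(W \right)} = - \frac{5}{W}$
$T = - \frac{1}{166754}$ ($T = \frac{1}{-166754} = - \frac{1}{166754} \approx -5.9969 \cdot 10^{-6}$)
$a = \frac{5675}{2}$ ($a = - \frac{5}{2} \left(-1135\right) = \left(-5\right) \frac{1}{2} \left(-1135\right) = \left(- \frac{5}{2}\right) \left(-1135\right) = \frac{5675}{2} \approx 2837.5$)
$a - T = \frac{5675}{2} - - \frac{1}{166754} = \frac{5675}{2} + \frac{1}{166754} = \frac{236582238}{83377}$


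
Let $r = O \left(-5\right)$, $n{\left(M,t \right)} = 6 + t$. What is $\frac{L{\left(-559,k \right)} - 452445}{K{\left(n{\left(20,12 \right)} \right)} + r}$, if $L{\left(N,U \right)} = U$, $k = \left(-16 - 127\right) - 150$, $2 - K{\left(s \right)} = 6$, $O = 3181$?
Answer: $\frac{452738}{15909} \approx 28.458$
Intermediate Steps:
$K{\left(s \right)} = -4$ ($K{\left(s \right)} = 2 - 6 = -4$)
$k = -293$ ($k = -143 - 150 = -293$)
$r = -15905$ ($r = 3181 \left(-5\right) = -15905$)
$\frac{L{\left(-559,k \right)} - 452445}{K{\left(n{\left(20,12 \right)} \right)} + r} = \frac{-293 - 452445}{-4 - 15905} = - \frac{452738}{-15909} = \left(-452738\right) \left(- \frac{1}{15909}\right) = \frac{452738}{15909}$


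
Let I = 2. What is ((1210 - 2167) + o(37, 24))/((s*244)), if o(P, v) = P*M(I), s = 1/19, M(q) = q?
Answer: -16777/244 ≈ -68.758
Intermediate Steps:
s = 1/19 ≈ 0.052632
o(P, v) = 2*P (o(P, v) = P*2 = 2*P)
((1210 - 2167) + o(37, 24))/((s*244)) = ((1210 - 2167) + 2*37)/(((1/19)*244)) = (-957 + 74)/(244/19) = -883*19/244 = -16777/244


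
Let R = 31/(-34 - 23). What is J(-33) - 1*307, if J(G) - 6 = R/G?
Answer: -566150/1881 ≈ -300.98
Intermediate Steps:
R = -31/57 (R = 31/(-57) = 31*(-1/57) = -31/57 ≈ -0.54386)
J(G) = 6 - 31/(57*G)
J(-33) - 1*307 = (6 - 31/57/(-33)) - 1*307 = (6 - 31/57*(-1/33)) - 307 = (6 + 31/1881) - 307 = 11317/1881 - 307 = -566150/1881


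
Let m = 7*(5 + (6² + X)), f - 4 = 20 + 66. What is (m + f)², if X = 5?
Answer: 169744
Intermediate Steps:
f = 90 (f = 4 + (20 + 66) = 4 + 86 = 90)
m = 322 (m = 7*(5 + (6² + 5)) = 7*(5 + (36 + 5)) = 7*(5 + 41) = 7*46 = 322)
(m + f)² = (322 + 90)² = 412² = 169744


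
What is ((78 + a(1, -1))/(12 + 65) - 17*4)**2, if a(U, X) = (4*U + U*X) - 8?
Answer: 26656569/5929 ≈ 4496.0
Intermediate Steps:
a(U, X) = -8 + 4*U + U*X
((78 + a(1, -1))/(12 + 65) - 17*4)**2 = ((78 + (-8 + 4*1 + 1*(-1)))/(12 + 65) - 17*4)**2 = ((78 + (-8 + 4 - 1))/77 - 68)**2 = ((78 - 5)*(1/77) - 68)**2 = (73*(1/77) - 68)**2 = (73/77 - 68)**2 = (-5163/77)**2 = 26656569/5929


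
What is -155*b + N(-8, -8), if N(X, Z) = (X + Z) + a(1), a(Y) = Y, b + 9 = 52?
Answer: -6680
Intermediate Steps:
b = 43 (b = -9 + 52 = 43)
N(X, Z) = 1 + X + Z (N(X, Z) = (X + Z) + 1 = 1 + X + Z)
-155*b + N(-8, -8) = -155*43 + (1 - 8 - 8) = -6665 - 15 = -6680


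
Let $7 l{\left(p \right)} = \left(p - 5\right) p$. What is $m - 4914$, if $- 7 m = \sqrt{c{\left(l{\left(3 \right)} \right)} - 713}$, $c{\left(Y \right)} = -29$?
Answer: $-4914 - \frac{i \sqrt{742}}{7} \approx -4914.0 - 3.8914 i$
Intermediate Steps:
$l{\left(p \right)} = \frac{p \left(-5 + p\right)}{7}$ ($l{\left(p \right)} = \frac{\left(p - 5\right) p}{7} = \frac{\left(-5 + p\right) p}{7} = \frac{p \left(-5 + p\right)}{7}$)
$m = - \frac{i \sqrt{742}}{7}$ ($m = - \frac{\sqrt{-29 - 713}}{7} = - \frac{\sqrt{-742}}{7} = - \frac{i \sqrt{742}}{7} \approx - 3.8914 i$)
$m - 4914 = - \frac{i \sqrt{742}}{7} - 4914 = -4914 - \frac{i \sqrt{742}}{7}$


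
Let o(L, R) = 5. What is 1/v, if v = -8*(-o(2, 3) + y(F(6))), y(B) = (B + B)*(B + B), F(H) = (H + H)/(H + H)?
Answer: 1/8 ≈ 0.12500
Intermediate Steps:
F(H) = 1 (F(H) = (2*H)/((2*H)) = (2*H)*(1/(2*H)) = 1)
y(B) = 4*B**2 (y(B) = (2*B)*(2*B) = 4*B**2)
v = 8 (v = -8*(-1*5 + 4*1**2) = -8*(-5 + 4*1) = -8*(-5 + 4) = -8*(-1) = 8)
1/v = 1/8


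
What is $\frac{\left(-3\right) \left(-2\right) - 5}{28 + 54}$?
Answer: $\frac{1}{82} \approx 0.012195$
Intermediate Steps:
$\frac{\left(-3\right) \left(-2\right) - 5}{28 + 54} = \frac{6 - 5}{82} = 1 \cdot \frac{1}{82} = \frac{1}{82}$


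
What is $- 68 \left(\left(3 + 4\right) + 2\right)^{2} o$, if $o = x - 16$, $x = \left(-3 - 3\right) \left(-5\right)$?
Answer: $-77112$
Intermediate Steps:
$x = 30$ ($x = \left(-6\right) \left(-5\right) = 30$)
$o = 14$ ($o = 30 - 16 = 14$)
$- 68 \left(\left(3 + 4\right) + 2\right)^{2} o = - 68 \left(\left(3 + 4\right) + 2\right)^{2} \cdot 14 = - 68 \left(7 + 2\right)^{2} \cdot 14 = - 68 \cdot 9^{2} \cdot 14 = \left(-68\right) 81 \cdot 14 = \left(-5508\right) 14 = -77112$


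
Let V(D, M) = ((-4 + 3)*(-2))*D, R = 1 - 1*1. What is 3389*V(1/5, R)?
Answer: 6778/5 ≈ 1355.6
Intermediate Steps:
R = 0 (R = 1 - 1 = 0)
V(D, M) = 2*D (V(D, M) = (-1*(-2))*D = 2*D)
3389*V(1/5, R) = 3389*(2/5) = 3389*(2*(⅕)) = 3389*(⅖) = 6778/5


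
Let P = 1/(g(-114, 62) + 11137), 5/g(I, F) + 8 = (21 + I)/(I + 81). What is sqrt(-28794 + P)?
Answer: I*sqrt(11601466534836726)/634754 ≈ 169.69*I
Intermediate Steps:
g(I, F) = 5/(-8 + (21 + I)/(81 + I)) (g(I, F) = 5/(-8 + (21 + I)/(I + 81)) = 5/(-8 + (21 + I)/(81 + I)))
P = 57/634754 (P = 1/(5*(-81 - 1*(-114))/(627 + 7*(-114)) + 11137) = 1/(5*(-81 + 114)/(627 - 798) + 11137) = 1/(5*33/(-171) + 11137) = 1/(5*(-1/171)*33 + 11137) = 1/(-55/57 + 11137) = 1/(634754/57) = 57/634754 ≈ 8.9799e-5)
sqrt(-28794 + P) = sqrt(-28794 + 57/634754) = sqrt(-18277106619/634754) = I*sqrt(11601466534836726)/634754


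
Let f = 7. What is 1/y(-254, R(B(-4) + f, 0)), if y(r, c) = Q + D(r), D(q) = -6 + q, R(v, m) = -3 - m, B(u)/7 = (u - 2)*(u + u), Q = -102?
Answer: -1/362 ≈ -0.0027624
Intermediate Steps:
B(u) = 14*u*(-2 + u) (B(u) = 7*((u - 2)*(u + u)) = 7*((-2 + u)*(2*u)) = 7*(2*u*(-2 + u)) = 14*u*(-2 + u))
y(r, c) = -108 + r (y(r, c) = -102 + (-6 + r) = -108 + r)
1/y(-254, R(B(-4) + f, 0)) = 1/(-108 - 254) = 1/(-362) = -1/362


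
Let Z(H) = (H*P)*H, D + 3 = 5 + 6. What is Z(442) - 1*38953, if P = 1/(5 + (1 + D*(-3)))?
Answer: -448259/9 ≈ -49807.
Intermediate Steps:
D = 8 (D = -3 + (5 + 6) = -3 + 11 = 8)
P = -1/18 (P = 1/(5 + (1 + 8*(-3))) = 1/(5 + (1 - 24)) = 1/(5 - 23) = 1/(-18) = -1/18 ≈ -0.055556)
Z(H) = -H²/18 (Z(H) = (H*(-1/18))*H = (-H/18)*H = -H²/18)
Z(442) - 1*38953 = -1/18*442² - 1*38953 = -1/18*195364 - 38953 = -97682/9 - 38953 = -448259/9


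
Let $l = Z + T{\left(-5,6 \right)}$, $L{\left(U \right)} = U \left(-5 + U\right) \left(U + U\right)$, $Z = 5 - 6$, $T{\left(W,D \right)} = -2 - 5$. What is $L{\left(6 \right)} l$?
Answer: $-576$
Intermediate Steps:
$T{\left(W,D \right)} = -7$
$Z = -1$ ($Z = 5 - 6 = -1$)
$L{\left(U \right)} = 2 U^{2} \left(-5 + U\right)$ ($L{\left(U \right)} = U \left(-5 + U\right) 2 U = 2 U^{2} \left(-5 + U\right)$)
$l = -8$ ($l = -1 - 7 = -8$)
$L{\left(6 \right)} l = 2 \cdot 6^{2} \left(-5 + 6\right) \left(-8\right) = 2 \cdot 36 \cdot 1 \left(-8\right) = 72 \left(-8\right) = -576$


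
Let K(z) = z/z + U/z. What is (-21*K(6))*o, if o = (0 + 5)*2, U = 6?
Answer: -420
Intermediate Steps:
o = 10 (o = 5*2 = 10)
K(z) = 1 + 6/z (K(z) = z/z + 6/z = 1 + 6/z)
(-21*K(6))*o = -21*(6 + 6)/6*10 = -7*12/2*10 = -21*2*10 = -42*10 = -420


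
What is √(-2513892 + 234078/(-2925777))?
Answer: I*√2391038468384547986/975259 ≈ 1585.5*I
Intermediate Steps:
√(-2513892 + 234078/(-2925777)) = √(-2513892 + 234078*(-1/2925777)) = √(-2513892 - 78026/975259) = √(-2451695876054/975259) = I*√2391038468384547986/975259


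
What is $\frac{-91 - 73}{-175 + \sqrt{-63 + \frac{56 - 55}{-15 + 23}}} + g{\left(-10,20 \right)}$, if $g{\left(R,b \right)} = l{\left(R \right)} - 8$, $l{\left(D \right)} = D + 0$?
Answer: $- \frac{4189454}{245503} + \frac{328 i \sqrt{1006}}{245503} \approx -17.065 + 0.042376 i$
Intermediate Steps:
$l{\left(D \right)} = D$
$g{\left(R,b \right)} = -8 + R$ ($g{\left(R,b \right)} = R - 8 = -8 + R$)
$\frac{-91 - 73}{-175 + \sqrt{-63 + \frac{56 - 55}{-15 + 23}}} + g{\left(-10,20 \right)} = \frac{-91 - 73}{-175 + \sqrt{-63 + \frac{56 - 55}{-15 + 23}}} - 18 = - \frac{164}{-175 + \sqrt{-63 + 1 \cdot \frac{1}{8}}} - 18 = - \frac{164}{-175 + \sqrt{-63 + \frac{1}{8}}} - 18 = - \frac{164}{-175 + \sqrt{- \frac{503}{8}}} - 18 = - \frac{164}{-175 + \frac{i \sqrt{1006}}{4}} - 18 = -18 - \frac{164}{-175 + \frac{i \sqrt{1006}}{4}}$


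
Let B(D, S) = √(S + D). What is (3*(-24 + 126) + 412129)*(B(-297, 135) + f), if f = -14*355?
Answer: -2049801950 + 3711915*I*√2 ≈ -2.0498e+9 + 5.2494e+6*I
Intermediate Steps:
B(D, S) = √(D + S)
f = -4970
(3*(-24 + 126) + 412129)*(B(-297, 135) + f) = (3*(-24 + 126) + 412129)*(√(-297 + 135) - 4970) = (3*102 + 412129)*(√(-162) - 4970) = (306 + 412129)*(9*I*√2 - 4970) = 412435*(-4970 + 9*I*√2) = -2049801950 + 3711915*I*√2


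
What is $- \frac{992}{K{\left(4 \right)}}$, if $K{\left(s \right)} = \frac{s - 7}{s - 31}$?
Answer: $-8928$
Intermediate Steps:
$K{\left(s \right)} = \frac{-7 + s}{-31 + s}$
$- \frac{992}{K{\left(4 \right)}} = - \frac{992}{\frac{1}{-31 + 4} \left(-7 + 4\right)} = - \frac{992}{\frac{1}{-27} \left(-3\right)} = - \frac{992}{\left(- \frac{1}{27}\right) \left(-3\right)} = - 992 \frac{1}{\frac{1}{9}} = \left(-992\right) 9 = -8928$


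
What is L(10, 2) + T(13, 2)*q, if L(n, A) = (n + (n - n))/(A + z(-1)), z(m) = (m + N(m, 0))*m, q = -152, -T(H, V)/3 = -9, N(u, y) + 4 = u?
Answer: -16411/4 ≈ -4102.8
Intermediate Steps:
N(u, y) = -4 + u
T(H, V) = 27 (T(H, V) = -3*(-9) = 27)
z(m) = m*(-4 + 2*m) (z(m) = (m + (-4 + m))*m = (-4 + 2*m)*m = m*(-4 + 2*m))
L(n, A) = n/(6 + A) (L(n, A) = (n + (n - n))/(A + 2*(-1)*(-2 - 1)) = (n + 0)/(A + 2*(-1)*(-3)) = n/(A + 6) = n/(6 + A))
L(10, 2) + T(13, 2)*q = 10/(6 + 2) + 27*(-152) = 10/8 - 4104 = 10*(⅛) - 4104 = 5/4 - 4104 = -16411/4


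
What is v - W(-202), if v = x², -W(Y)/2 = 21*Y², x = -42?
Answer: 1715532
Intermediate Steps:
W(Y) = -42*Y²
v = 1764 (v = (-42)² = 1764)
v - W(-202) = 1764 - (-42)*(-202)² = 1764 - (-42)*40804 = 1764 - 1*(-1713768) = 1764 + 1713768 = 1715532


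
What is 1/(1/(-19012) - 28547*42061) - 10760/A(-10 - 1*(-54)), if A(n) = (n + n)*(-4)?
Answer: 30703660805443897/1004432026376460 ≈ 30.568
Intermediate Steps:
A(n) = -8*n (A(n) = (2*n)*(-4) = -8*n)
1/(1/(-19012) - 28547*42061) - 10760/A(-10 - 1*(-54)) = 1/(1/(-19012) - 28547*42061) - 10760*(-1/(8*(-10 - 1*(-54)))) = (1/42061)/(-1/19012 - 28547) - 10760*(-1/(8*(-10 + 54))) = (1/42061)/(-542735565/19012) - 10760/((-8*44)) = -19012/542735565*1/42061 - 10760/(-352) = -19012/22828000599465 - 10760*(-1/352) = -19012/22828000599465 + 1345/44 = 30703660805443897/1004432026376460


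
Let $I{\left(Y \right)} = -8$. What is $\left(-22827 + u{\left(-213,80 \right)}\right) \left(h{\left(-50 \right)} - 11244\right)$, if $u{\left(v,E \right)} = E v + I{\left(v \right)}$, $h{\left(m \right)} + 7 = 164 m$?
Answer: $775608625$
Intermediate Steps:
$h{\left(m \right)} = -7 + 164 m$
$u{\left(v,E \right)} = -8 + E v$ ($u{\left(v,E \right)} = E v - 8 = -8 + E v$)
$\left(-22827 + u{\left(-213,80 \right)}\right) \left(h{\left(-50 \right)} - 11244\right) = \left(-22827 + \left(-8 + 80 \left(-213\right)\right)\right) \left(\left(-7 + 164 \left(-50\right)\right) - 11244\right) = \left(-22827 - 17048\right) \left(\left(-7 - 8200\right) - 11244\right) = \left(-22827 - 17048\right) \left(-8207 - 11244\right) = \left(-39875\right) \left(-19451\right) = 775608625$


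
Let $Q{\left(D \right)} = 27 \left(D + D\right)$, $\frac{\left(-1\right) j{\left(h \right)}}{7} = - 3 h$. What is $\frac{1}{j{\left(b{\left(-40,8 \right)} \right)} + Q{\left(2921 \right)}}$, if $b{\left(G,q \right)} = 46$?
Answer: $\frac{1}{158700} \approx 6.3012 \cdot 10^{-6}$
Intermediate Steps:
$j{\left(h \right)} = 21 h$ ($j{\left(h \right)} = - 7 \left(- 3 h\right) = 21 h$)
$Q{\left(D \right)} = 54 D$ ($Q{\left(D \right)} = 27 \cdot 2 D = 54 D$)
$\frac{1}{j{\left(b{\left(-40,8 \right)} \right)} + Q{\left(2921 \right)}} = \frac{1}{21 \cdot 46 + 54 \cdot 2921} = \frac{1}{966 + 157734} = \frac{1}{158700}$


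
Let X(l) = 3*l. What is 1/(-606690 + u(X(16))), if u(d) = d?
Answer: -1/606642 ≈ -1.6484e-6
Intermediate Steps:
1/(-606690 + u(X(16))) = 1/(-606690 + 3*16) = 1/(-606690 + 48) = 1/(-606642) = -1/606642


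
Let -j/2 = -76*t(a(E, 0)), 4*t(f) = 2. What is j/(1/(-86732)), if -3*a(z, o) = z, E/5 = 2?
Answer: -6591632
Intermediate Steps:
E = 10 (E = 5*2 = 10)
a(z, o) = -z/3
t(f) = ½ (t(f) = (¼)*2 = ½)
j = 76 (j = -(-152)/2 = -2*(-38) = 76)
j/(1/(-86732)) = 76/(1/(-86732)) = 76/(-1/86732) = 76*(-86732) = -6591632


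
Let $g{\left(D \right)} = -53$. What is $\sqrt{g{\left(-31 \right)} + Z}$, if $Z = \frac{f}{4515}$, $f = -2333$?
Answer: $\frac{2 i \sqrt{272737605}}{4515} \approx 7.3155 i$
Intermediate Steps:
$Z = - \frac{2333}{4515} \approx -0.51672$
$\sqrt{g{\left(-31 \right)} + Z} = \sqrt{-53 - \frac{2333}{4515}} = \sqrt{- \frac{241628}{4515}} = \frac{2 i \sqrt{272737605}}{4515}$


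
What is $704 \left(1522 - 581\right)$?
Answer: $662464$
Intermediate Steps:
$704 \left(1522 - 581\right) = 704 \cdot 941 = 662464$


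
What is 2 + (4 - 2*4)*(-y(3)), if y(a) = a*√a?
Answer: 2 + 12*√3 ≈ 22.785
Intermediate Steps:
y(a) = a^(3/2)
2 + (4 - 2*4)*(-y(3)) = 2 + (4 - 2*4)*(-3^(3/2)) = 2 + (4 - 8)*(-3*√3) = 2 - (-12)*√3 = 2 + 12*√3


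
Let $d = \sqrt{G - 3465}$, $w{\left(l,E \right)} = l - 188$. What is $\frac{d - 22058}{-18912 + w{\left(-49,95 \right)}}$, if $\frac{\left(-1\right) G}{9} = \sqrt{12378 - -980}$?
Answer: $\frac{22058}{19149} - \frac{\sqrt{-385 - \sqrt{13358}}}{6383} \approx 1.1519 - 0.0035052 i$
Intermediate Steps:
$w{\left(l,E \right)} = -188 + l$
$G = - 9 \sqrt{13358}$ ($G = - 9 \sqrt{12378 - -980} = - 9 \sqrt{12378 + 980} = - 9 \sqrt{13358} \approx -1040.2$)
$d = \sqrt{-3465 - 9 \sqrt{13358}}$ ($d = \sqrt{- 9 \sqrt{13358} - 3465} = \sqrt{-3465 - 9 \sqrt{13358}} \approx 67.121 i$)
$\frac{d - 22058}{-18912 + w{\left(-49,95 \right)}} = \frac{3 \sqrt{-385 - \sqrt{13358}} - 22058}{-18912 - 237} = \frac{-22058 + 3 \sqrt{-385 - \sqrt{13358}}}{-18912 - 237} = \frac{-22058 + 3 \sqrt{-385 - \sqrt{13358}}}{-19149} = \left(-22058 + 3 \sqrt{-385 - \sqrt{13358}}\right) \left(- \frac{1}{19149}\right) = \frac{22058}{19149} - \frac{\sqrt{-385 - \sqrt{13358}}}{6383}$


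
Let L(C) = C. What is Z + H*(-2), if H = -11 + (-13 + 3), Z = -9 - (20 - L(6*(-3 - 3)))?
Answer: -23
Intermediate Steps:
Z = -65 (Z = -9 - (20 - 6*(-3 - 3)) = -9 - (20 - 6*(-6)) = -9 - (20 - 1*(-36)) = -9 - (20 + 36) = -9 - 1*56 = -9 - 56 = -65)
H = -21 (H = -11 - 10 = -21)
Z + H*(-2) = -65 - 21*(-2) = -65 + 42 = -23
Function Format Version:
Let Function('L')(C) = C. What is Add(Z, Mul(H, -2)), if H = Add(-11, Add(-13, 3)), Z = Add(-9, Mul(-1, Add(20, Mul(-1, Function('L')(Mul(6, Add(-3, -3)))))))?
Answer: -23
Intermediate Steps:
Z = -65 (Z = Add(-9, Mul(-1, Add(20, Mul(-1, Mul(6, Add(-3, -3)))))) = Add(-9, Mul(-1, Add(20, Mul(-1, Mul(6, -6))))) = Add(-9, Mul(-1, Add(20, Mul(-1, -36)))) = Add(-9, Mul(-1, Add(20, 36))) = Add(-9, Mul(-1, 56)) = Add(-9, -56) = -65)
H = -21 (H = Add(-11, -10) = -21)
Add(Z, Mul(H, -2)) = Add(-65, Mul(-21, -2)) = Add(-65, 42) = -23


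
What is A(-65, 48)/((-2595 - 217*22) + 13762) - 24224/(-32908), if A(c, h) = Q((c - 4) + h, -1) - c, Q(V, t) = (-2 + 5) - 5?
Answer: 13078103/17531737 ≈ 0.74597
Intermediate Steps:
Q(V, t) = -2 (Q(V, t) = 3 - 5 = -2)
A(c, h) = -2 - c
A(-65, 48)/((-2595 - 217*22) + 13762) - 24224/(-32908) = (-2 - 1*(-65))/((-2595 - 217*22) + 13762) - 24224/(-32908) = (-2 + 65)/((-2595 - 4774) + 13762) - 24224*(-1/32908) = 63/(-7369 + 13762) + 6056/8227 = 63/6393 + 6056/8227 = 63*(1/6393) + 6056/8227 = 21/2131 + 6056/8227 = 13078103/17531737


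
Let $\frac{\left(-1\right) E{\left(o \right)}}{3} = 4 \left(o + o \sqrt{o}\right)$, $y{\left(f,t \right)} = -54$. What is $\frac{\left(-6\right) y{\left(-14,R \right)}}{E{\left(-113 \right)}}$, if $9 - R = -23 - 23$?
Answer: $\frac{9}{4294} - \frac{9 i \sqrt{113}}{4294} \approx 0.0020959 - 0.02228 i$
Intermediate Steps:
$R = 55$ ($R = 9 - \left(-23 - 23\right) = 9 - -46 = 9 + 46 = 55$)
$E{\left(o \right)} = - 12 o - 12 o^{\frac{3}{2}}$ ($E{\left(o \right)} = - 3 \cdot 4 \left(o + o \sqrt{o}\right) = - 3 \cdot 4 \left(o + o^{\frac{3}{2}}\right) = - 3 \left(4 o + 4 o^{\frac{3}{2}}\right) = - 12 o - 12 o^{\frac{3}{2}}$)
$\frac{\left(-6\right) y{\left(-14,R \right)}}{E{\left(-113 \right)}} = \frac{\left(-6\right) \left(-54\right)}{\left(-12\right) \left(-113\right) - 12 \left(-113\right)^{\frac{3}{2}}} = \frac{324}{1356 - 12 \left(- 113 i \sqrt{113}\right)} = \frac{324}{1356 + 1356 i \sqrt{113}}$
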